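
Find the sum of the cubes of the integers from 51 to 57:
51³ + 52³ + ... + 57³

Use ∑_{k=1}^{n} k³ = [n(n+1)/2]², then subtract the first 50 terms.
∑_{k=1}^{57} k³ = [57×58/2]² = 1653² = 2732409
∑_{k=1}^{50} k³ = [50×51/2]² = 1275² = 1625625
∑_{k=51}^{57} k³ = 2732409 - 1625625 = 1106784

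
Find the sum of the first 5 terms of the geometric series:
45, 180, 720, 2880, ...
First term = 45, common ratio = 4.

Sₙ = a(1 - rⁿ) / (1 - r)
S_5 = 45(1 - 4^5) / (1 - 4)
S_5 = 45(1 - 1024) / (-3)
S_5 = 15345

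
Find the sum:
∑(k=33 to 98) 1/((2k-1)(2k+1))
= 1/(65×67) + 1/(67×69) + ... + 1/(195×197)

Partial fractions: 1/((2k-1)(2k+1)) = (1/2)[1/(2k-1) - 1/(2k+1)]
The series telescopes:
= (1/2)[1/65 - 1/197]
= 66/12805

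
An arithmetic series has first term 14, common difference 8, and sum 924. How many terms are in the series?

Using S = n/2 × [2a + (n-1)d]
924 = n/2 × [2(14) + (n-1)(8)]
924 = n/2 × [28 + 8n - 8]
1848 = n × [20 + 8n]
8n² + (20)n - 1848 = 0
Discriminant: Δ = (20)² - 4(8)(-1848) = 400 + 59136 = 59536
√Δ = 244
n = [-(20) + √Δ] / (2·8) = (-20 + 244) / 16 = 224 / 16 = 14
(The negative root is discarded since n must be a positive integer.)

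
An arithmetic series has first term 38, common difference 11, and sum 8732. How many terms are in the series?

Using S = n/2 × [2a + (n-1)d]
8732 = n/2 × [2(38) + (n-1)(11)]
8732 = n/2 × [76 + 11n - 11]
17464 = n × [65 + 11n]
11n² + (65)n - 17464 = 0
Discriminant: Δ = (65)² - 4(11)(-17464) = 4225 + 768416 = 772641
√Δ = 879
n = [-(65) + √Δ] / (2·11) = (-65 + 879) / 22 = 814 / 22 = 37
(The negative root is discarded since n must be a positive integer.)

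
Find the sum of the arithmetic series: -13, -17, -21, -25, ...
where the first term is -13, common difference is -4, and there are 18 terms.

Sₙ = n/2 × (first + last)
Last term = a + (n-1)d = -13 + (18-1)×(-4) = -81
S_18 = 18/2 × (-13 + (-81))
S_18 = 18/2 × (-94) = -846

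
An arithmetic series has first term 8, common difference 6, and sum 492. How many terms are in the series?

Using S = n/2 × [2a + (n-1)d]
492 = n/2 × [2(8) + (n-1)(6)]
492 = n/2 × [16 + 6n - 6]
984 = n × [10 + 6n]
6n² + (10)n - 984 = 0
Discriminant: Δ = (10)² - 4(6)(-984) = 100 + 23616 = 23716
√Δ = 154
n = [-(10) + √Δ] / (2·6) = (-10 + 154) / 12 = 144 / 12 = 12
(The negative root is discarded since n must be a positive integer.)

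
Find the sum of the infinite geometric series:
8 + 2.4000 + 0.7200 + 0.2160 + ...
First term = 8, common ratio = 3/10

For |r| < 1, S = a / (1 - r)
S = 8 / (1 - (3/10))
S = 8 / (7/10)
S = 80/7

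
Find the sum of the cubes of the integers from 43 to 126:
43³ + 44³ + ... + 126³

Use ∑_{k=1}^{n} k³ = [n(n+1)/2]², then subtract the first 42 terms.
∑_{k=1}^{126} k³ = [126×127/2]² = 8001² = 64016001
∑_{k=1}^{42} k³ = [42×43/2]² = 903² = 815409
∑_{k=43}^{126} k³ = 64016001 - 815409 = 63200592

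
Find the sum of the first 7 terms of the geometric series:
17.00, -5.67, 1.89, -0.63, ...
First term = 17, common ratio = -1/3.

Sₙ = a(1 - rⁿ) / (1 - r)
S_7 = 17(1 - (-1/3)^7) / (1 - (-1/3))
S_7 = 17(1 - (-1/2187)) / (4/3)
S_7 = 9299/729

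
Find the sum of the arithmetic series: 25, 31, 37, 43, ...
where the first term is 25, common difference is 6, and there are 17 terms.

Sₙ = n/2 × (first + last)
Last term = a + (n-1)d = 25 + (17-1)×6 = 121
S_17 = 17/2 × (25 + 121)
S_17 = 17/2 × 146 = 1241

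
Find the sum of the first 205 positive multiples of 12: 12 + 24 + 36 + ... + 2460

Factor out 12: = 12(1 + 2 + ... + 205) = 12 × n(n+1)/2
= 12 × 205×206/2
= 12 × 21115
= 253380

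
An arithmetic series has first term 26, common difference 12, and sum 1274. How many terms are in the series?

Using S = n/2 × [2a + (n-1)d]
1274 = n/2 × [2(26) + (n-1)(12)]
1274 = n/2 × [52 + 12n - 12]
2548 = n × [40 + 12n]
12n² + (40)n - 2548 = 0
Discriminant: Δ = (40)² - 4(12)(-2548) = 1600 + 122304 = 123904
√Δ = 352
n = [-(40) + √Δ] / (2·12) = (-40 + 352) / 24 = 312 / 24 = 13
(The negative root is discarded since n must be a positive integer.)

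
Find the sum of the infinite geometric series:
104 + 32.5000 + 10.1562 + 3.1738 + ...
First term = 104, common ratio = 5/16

For |r| < 1, S = a / (1 - r)
S = 104 / (1 - (5/16))
S = 104 / (11/16)
S = 1664/11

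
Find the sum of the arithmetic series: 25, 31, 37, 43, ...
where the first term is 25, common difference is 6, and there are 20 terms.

Sₙ = n/2 × (first + last)
Last term = a + (n-1)d = 25 + (20-1)×6 = 139
S_20 = 20/2 × (25 + 139)
S_20 = 20/2 × 164 = 1640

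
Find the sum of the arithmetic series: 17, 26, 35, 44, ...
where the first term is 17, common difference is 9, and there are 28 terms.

Sₙ = n/2 × (first + last)
Last term = a + (n-1)d = 17 + (28-1)×9 = 260
S_28 = 28/2 × (17 + 260)
S_28 = 28/2 × 277 = 3878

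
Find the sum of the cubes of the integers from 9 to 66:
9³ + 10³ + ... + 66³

Use ∑_{k=1}^{n} k³ = [n(n+1)/2]², then subtract the first 8 terms.
∑_{k=1}^{66} k³ = [66×67/2]² = 2211² = 4888521
∑_{k=1}^{8} k³ = [8×9/2]² = 36² = 1296
∑_{k=9}^{66} k³ = 4888521 - 1296 = 4887225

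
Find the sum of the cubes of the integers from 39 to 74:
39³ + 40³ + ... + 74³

Use ∑_{k=1}^{n} k³ = [n(n+1)/2]², then subtract the first 38 terms.
∑_{k=1}^{74} k³ = [74×75/2]² = 2775² = 7700625
∑_{k=1}^{38} k³ = [38×39/2]² = 741² = 549081
∑_{k=39}^{74} k³ = 7700625 - 549081 = 7151544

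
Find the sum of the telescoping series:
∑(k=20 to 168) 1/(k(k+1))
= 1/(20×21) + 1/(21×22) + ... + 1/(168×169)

Partial fractions: 1/(k(k+1)) = 1/k - 1/(k+1)
The series telescopes:
= (1/20 - 1/21) + (1/21 - 1/22) + ... + (1/168 - 1/169)
= 1/20 - 1/169
= 149/3380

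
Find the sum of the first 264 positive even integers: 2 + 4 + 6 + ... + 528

Sum of first n even numbers = n(n+1)
= 264×265
= 69960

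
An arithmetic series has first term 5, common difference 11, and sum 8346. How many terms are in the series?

Using S = n/2 × [2a + (n-1)d]
8346 = n/2 × [2(5) + (n-1)(11)]
8346 = n/2 × [10 + 11n - 11]
16692 = n × [-1 + 11n]
11n² + (-1)n - 16692 = 0
Discriminant: Δ = (-1)² - 4(11)(-16692) = 1 + 734448 = 734449
√Δ = 857
n = [-(-1) + √Δ] / (2·11) = (1 + 857) / 22 = 858 / 22 = 39
(The negative root is discarded since n must be a positive integer.)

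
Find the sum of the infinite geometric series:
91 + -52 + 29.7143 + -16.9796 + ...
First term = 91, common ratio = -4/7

For |r| < 1, S = a / (1 - r)
S = 91 / (1 - (-4/7))
S = 91 / (11/7)
S = 637/11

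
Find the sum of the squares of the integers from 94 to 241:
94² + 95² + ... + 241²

Use ∑_{k=1}^{n} k² = n(n+1)(2n+1)/6, then subtract the first 93 terms.
∑_{k=1}^{241} k² = 241×242×483/6 = 4694921
∑_{k=1}^{93} k² = 93×94×187/6 = 272459
∑_{k=94}^{241} k² = 4694921 - 272459 = 4422462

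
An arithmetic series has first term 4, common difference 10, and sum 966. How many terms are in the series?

Using S = n/2 × [2a + (n-1)d]
966 = n/2 × [2(4) + (n-1)(10)]
966 = n/2 × [8 + 10n - 10]
1932 = n × [-2 + 10n]
10n² + (-2)n - 1932 = 0
Discriminant: Δ = (-2)² - 4(10)(-1932) = 4 + 77280 = 77284
√Δ = 278
n = [-(-2) + √Δ] / (2·10) = (2 + 278) / 20 = 280 / 20 = 14
(The negative root is discarded since n must be a positive integer.)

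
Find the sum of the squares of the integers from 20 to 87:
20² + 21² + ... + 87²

Use ∑_{k=1}^{n} k² = n(n+1)(2n+1)/6, then subtract the first 19 terms.
∑_{k=1}^{87} k² = 87×88×175/6 = 223300
∑_{k=1}^{19} k² = 19×20×39/6 = 2470
∑_{k=20}^{87} k² = 223300 - 2470 = 220830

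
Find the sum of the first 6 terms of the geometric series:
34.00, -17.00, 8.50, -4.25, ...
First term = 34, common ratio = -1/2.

Sₙ = a(1 - rⁿ) / (1 - r)
S_6 = 34(1 - (-1/2)^6) / (1 - (-1/2))
S_6 = 34(1 - (1/64)) / (3/2)
S_6 = 357/16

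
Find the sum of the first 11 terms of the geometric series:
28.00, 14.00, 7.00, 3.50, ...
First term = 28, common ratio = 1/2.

Sₙ = a(1 - rⁿ) / (1 - r)
S_11 = 28(1 - (1/2)^11) / (1 - (1/2))
S_11 = 28(1 - (1/2048)) / (1/2)
S_11 = 14329/256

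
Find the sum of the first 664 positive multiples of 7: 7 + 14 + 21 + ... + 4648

Factor out 7: = 7(1 + 2 + ... + 664) = 7 × n(n+1)/2
= 7 × 664×665/2
= 7 × 220780
= 1545460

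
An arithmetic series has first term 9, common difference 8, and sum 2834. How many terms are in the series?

Using S = n/2 × [2a + (n-1)d]
2834 = n/2 × [2(9) + (n-1)(8)]
2834 = n/2 × [18 + 8n - 8]
5668 = n × [10 + 8n]
8n² + (10)n - 5668 = 0
Discriminant: Δ = (10)² - 4(8)(-5668) = 100 + 181376 = 181476
√Δ = 426
n = [-(10) + √Δ] / (2·8) = (-10 + 426) / 16 = 416 / 16 = 26
(The negative root is discarded since n must be a positive integer.)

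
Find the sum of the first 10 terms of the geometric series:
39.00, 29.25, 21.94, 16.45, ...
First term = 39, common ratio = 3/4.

Sₙ = a(1 - rⁿ) / (1 - r)
S_10 = 39(1 - (3/4)^10) / (1 - (3/4))
S_10 = 39(1 - (59049/1048576)) / (1/4)
S_10 = 38591553/262144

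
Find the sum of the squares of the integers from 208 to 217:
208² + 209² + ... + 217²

Use ∑_{k=1}^{n} k² = n(n+1)(2n+1)/6, then subtract the first 207 terms.
∑_{k=1}^{217} k² = 217×218×435/6 = 3429685
∑_{k=1}^{207} k² = 207×208×415/6 = 2978040
∑_{k=208}^{217} k² = 3429685 - 2978040 = 451645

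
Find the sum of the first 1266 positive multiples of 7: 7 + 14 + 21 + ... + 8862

Factor out 7: = 7(1 + 2 + ... + 1266) = 7 × n(n+1)/2
= 7 × 1266×1267/2
= 7 × 802011
= 5614077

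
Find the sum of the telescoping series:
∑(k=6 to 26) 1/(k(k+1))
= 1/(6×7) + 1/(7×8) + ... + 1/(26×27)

Partial fractions: 1/(k(k+1)) = 1/k - 1/(k+1)
The series telescopes:
= (1/6 - 1/7) + (1/7 - 1/8) + ... + (1/26 - 1/27)
= 1/6 - 1/27
= 7/54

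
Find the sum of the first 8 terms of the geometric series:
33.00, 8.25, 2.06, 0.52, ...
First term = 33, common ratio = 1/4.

Sₙ = a(1 - rⁿ) / (1 - r)
S_8 = 33(1 - (1/4)^8) / (1 - (1/4))
S_8 = 33(1 - (1/65536)) / (3/4)
S_8 = 720885/16384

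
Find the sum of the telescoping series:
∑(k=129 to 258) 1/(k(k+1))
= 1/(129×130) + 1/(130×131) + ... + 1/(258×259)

Partial fractions: 1/(k(k+1)) = 1/k - 1/(k+1)
The series telescopes:
= (1/129 - 1/130) + (1/130 - 1/131) + ... + (1/258 - 1/259)
= 1/129 - 1/259
= 130/33411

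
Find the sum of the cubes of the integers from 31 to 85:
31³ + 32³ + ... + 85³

Use ∑_{k=1}^{n} k³ = [n(n+1)/2]², then subtract the first 30 terms.
∑_{k=1}^{85} k³ = [85×86/2]² = 3655² = 13359025
∑_{k=1}^{30} k³ = [30×31/2]² = 465² = 216225
∑_{k=31}^{85} k³ = 13359025 - 216225 = 13142800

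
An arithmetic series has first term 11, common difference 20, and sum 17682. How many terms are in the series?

Using S = n/2 × [2a + (n-1)d]
17682 = n/2 × [2(11) + (n-1)(20)]
17682 = n/2 × [22 + 20n - 20]
35364 = n × [2 + 20n]
20n² + (2)n - 35364 = 0
Discriminant: Δ = (2)² - 4(20)(-35364) = 4 + 2829120 = 2829124
√Δ = 1682
n = [-(2) + √Δ] / (2·20) = (-2 + 1682) / 40 = 1680 / 40 = 42
(The negative root is discarded since n must be a positive integer.)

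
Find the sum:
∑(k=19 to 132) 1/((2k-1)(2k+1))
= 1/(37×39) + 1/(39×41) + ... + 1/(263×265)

Partial fractions: 1/((2k-1)(2k+1)) = (1/2)[1/(2k-1) - 1/(2k+1)]
The series telescopes:
= (1/2)[1/37 - 1/265]
= 114/9805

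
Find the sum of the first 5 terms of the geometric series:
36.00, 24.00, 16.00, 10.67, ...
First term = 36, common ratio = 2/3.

Sₙ = a(1 - rⁿ) / (1 - r)
S_5 = 36(1 - (2/3)^5) / (1 - (2/3))
S_5 = 36(1 - (32/243)) / (1/3)
S_5 = 844/9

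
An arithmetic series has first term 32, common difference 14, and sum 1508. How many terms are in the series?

Using S = n/2 × [2a + (n-1)d]
1508 = n/2 × [2(32) + (n-1)(14)]
1508 = n/2 × [64 + 14n - 14]
3016 = n × [50 + 14n]
14n² + (50)n - 3016 = 0
Discriminant: Δ = (50)² - 4(14)(-3016) = 2500 + 168896 = 171396
√Δ = 414
n = [-(50) + √Δ] / (2·14) = (-50 + 414) / 28 = 364 / 28 = 13
(The negative root is discarded since n must be a positive integer.)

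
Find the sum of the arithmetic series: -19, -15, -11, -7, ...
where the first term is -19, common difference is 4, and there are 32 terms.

Sₙ = n/2 × (first + last)
Last term = a + (n-1)d = -19 + (32-1)×4 = 105
S_32 = 32/2 × (-19 + 105)
S_32 = 32/2 × 86 = 1376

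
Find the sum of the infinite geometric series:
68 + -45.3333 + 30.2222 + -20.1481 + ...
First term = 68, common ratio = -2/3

For |r| < 1, S = a / (1 - r)
S = 68 / (1 - (-2/3))
S = 68 / (5/3)
S = 204/5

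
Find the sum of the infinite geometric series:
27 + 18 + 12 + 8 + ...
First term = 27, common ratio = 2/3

For |r| < 1, S = a / (1 - r)
S = 27 / (1 - (2/3))
S = 27 / (1/3)
S = 81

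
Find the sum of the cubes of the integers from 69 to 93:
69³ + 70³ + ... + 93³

Use ∑_{k=1}^{n} k³ = [n(n+1)/2]², then subtract the first 68 terms.
∑_{k=1}^{93} k³ = [93×94/2]² = 4371² = 19105641
∑_{k=1}^{68} k³ = [68×69/2]² = 2346² = 5503716
∑_{k=69}^{93} k³ = 19105641 - 5503716 = 13601925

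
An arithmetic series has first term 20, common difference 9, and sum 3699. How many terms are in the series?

Using S = n/2 × [2a + (n-1)d]
3699 = n/2 × [2(20) + (n-1)(9)]
3699 = n/2 × [40 + 9n - 9]
7398 = n × [31 + 9n]
9n² + (31)n - 7398 = 0
Discriminant: Δ = (31)² - 4(9)(-7398) = 961 + 266328 = 267289
√Δ = 517
n = [-(31) + √Δ] / (2·9) = (-31 + 517) / 18 = 486 / 18 = 27
(The negative root is discarded since n must be a positive integer.)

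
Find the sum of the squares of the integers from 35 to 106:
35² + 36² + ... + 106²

Use ∑_{k=1}^{n} k² = n(n+1)(2n+1)/6, then subtract the first 34 terms.
∑_{k=1}^{106} k² = 106×107×213/6 = 402641
∑_{k=1}^{34} k² = 34×35×69/6 = 13685
∑_{k=35}^{106} k² = 402641 - 13685 = 388956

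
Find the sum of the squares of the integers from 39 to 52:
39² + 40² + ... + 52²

Use ∑_{k=1}^{n} k² = n(n+1)(2n+1)/6, then subtract the first 38 terms.
∑_{k=1}^{52} k² = 52×53×105/6 = 48230
∑_{k=1}^{38} k² = 38×39×77/6 = 19019
∑_{k=39}^{52} k² = 48230 - 19019 = 29211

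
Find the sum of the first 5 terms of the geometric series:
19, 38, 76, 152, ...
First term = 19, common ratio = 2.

Sₙ = a(1 - rⁿ) / (1 - r)
S_5 = 19(1 - 2^5) / (1 - 2)
S_5 = 19(1 - 32) / (-1)
S_5 = 589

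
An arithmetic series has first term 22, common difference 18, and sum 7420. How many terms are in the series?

Using S = n/2 × [2a + (n-1)d]
7420 = n/2 × [2(22) + (n-1)(18)]
7420 = n/2 × [44 + 18n - 18]
14840 = n × [26 + 18n]
18n² + (26)n - 14840 = 0
Discriminant: Δ = (26)² - 4(18)(-14840) = 676 + 1068480 = 1069156
√Δ = 1034
n = [-(26) + √Δ] / (2·18) = (-26 + 1034) / 36 = 1008 / 36 = 28
(The negative root is discarded since n must be a positive integer.)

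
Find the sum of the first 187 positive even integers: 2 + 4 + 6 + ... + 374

Sum of first n even numbers = n(n+1)
= 187×188
= 35156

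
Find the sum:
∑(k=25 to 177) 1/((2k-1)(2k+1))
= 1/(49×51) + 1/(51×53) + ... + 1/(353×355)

Partial fractions: 1/((2k-1)(2k+1)) = (1/2)[1/(2k-1) - 1/(2k+1)]
The series telescopes:
= (1/2)[1/49 - 1/355]
= 153/17395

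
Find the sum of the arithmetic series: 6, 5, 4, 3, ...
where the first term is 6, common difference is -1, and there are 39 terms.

Sₙ = n/2 × (first + last)
Last term = a + (n-1)d = 6 + (39-1)×(-1) = -32
S_39 = 39/2 × (6 + (-32))
S_39 = 39/2 × (-26) = -507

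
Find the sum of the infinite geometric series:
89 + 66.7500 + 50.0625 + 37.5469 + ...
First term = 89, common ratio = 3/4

For |r| < 1, S = a / (1 - r)
S = 89 / (1 - (3/4))
S = 89 / (1/4)
S = 356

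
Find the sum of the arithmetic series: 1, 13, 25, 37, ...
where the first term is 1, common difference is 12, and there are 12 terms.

Sₙ = n/2 × (first + last)
Last term = a + (n-1)d = 1 + (12-1)×12 = 133
S_12 = 12/2 × (1 + 133)
S_12 = 12/2 × 134 = 804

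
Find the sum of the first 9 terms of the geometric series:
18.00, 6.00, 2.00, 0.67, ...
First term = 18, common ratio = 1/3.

Sₙ = a(1 - rⁿ) / (1 - r)
S_9 = 18(1 - (1/3)^9) / (1 - (1/3))
S_9 = 18(1 - (1/19683)) / (2/3)
S_9 = 19682/729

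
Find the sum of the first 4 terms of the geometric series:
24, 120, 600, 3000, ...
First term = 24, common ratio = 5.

Sₙ = a(1 - rⁿ) / (1 - r)
S_4 = 24(1 - 5^4) / (1 - 5)
S_4 = 24(1 - 625) / (-4)
S_4 = 3744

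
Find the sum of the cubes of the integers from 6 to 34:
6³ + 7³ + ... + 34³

Use ∑_{k=1}^{n} k³ = [n(n+1)/2]², then subtract the first 5 terms.
∑_{k=1}^{34} k³ = [34×35/2]² = 595² = 354025
∑_{k=1}^{5} k³ = [5×6/2]² = 15² = 225
∑_{k=6}^{34} k³ = 354025 - 225 = 353800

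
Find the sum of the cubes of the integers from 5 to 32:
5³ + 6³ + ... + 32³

Use ∑_{k=1}^{n} k³ = [n(n+1)/2]², then subtract the first 4 terms.
∑_{k=1}^{32} k³ = [32×33/2]² = 528² = 278784
∑_{k=1}^{4} k³ = [4×5/2]² = 10² = 100
∑_{k=5}^{32} k³ = 278784 - 100 = 278684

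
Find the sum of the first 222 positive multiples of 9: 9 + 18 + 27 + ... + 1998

Factor out 9: = 9(1 + 2 + ... + 222) = 9 × n(n+1)/2
= 9 × 222×223/2
= 9 × 24753
= 222777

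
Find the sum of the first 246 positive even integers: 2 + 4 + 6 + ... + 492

Sum of first n even numbers = n(n+1)
= 246×247
= 60762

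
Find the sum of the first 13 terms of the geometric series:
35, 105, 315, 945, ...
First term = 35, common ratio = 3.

Sₙ = a(1 - rⁿ) / (1 - r)
S_13 = 35(1 - 3^13) / (1 - 3)
S_13 = 35(1 - 1594323) / (-2)
S_13 = 27900635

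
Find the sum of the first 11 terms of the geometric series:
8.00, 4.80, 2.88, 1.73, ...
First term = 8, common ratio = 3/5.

Sₙ = a(1 - rⁿ) / (1 - r)
S_11 = 8(1 - (3/5)^11) / (1 - (3/5))
S_11 = 8(1 - (177147/48828125)) / (2/5)
S_11 = 194603912/9765625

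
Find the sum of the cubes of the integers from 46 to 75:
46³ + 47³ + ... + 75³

Use ∑_{k=1}^{n} k³ = [n(n+1)/2]², then subtract the first 45 terms.
∑_{k=1}^{75} k³ = [75×76/2]² = 2850² = 8122500
∑_{k=1}^{45} k³ = [45×46/2]² = 1035² = 1071225
∑_{k=46}^{75} k³ = 8122500 - 1071225 = 7051275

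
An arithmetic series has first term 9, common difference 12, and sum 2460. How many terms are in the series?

Using S = n/2 × [2a + (n-1)d]
2460 = n/2 × [2(9) + (n-1)(12)]
2460 = n/2 × [18 + 12n - 12]
4920 = n × [6 + 12n]
12n² + (6)n - 4920 = 0
Discriminant: Δ = (6)² - 4(12)(-4920) = 36 + 236160 = 236196
√Δ = 486
n = [-(6) + √Δ] / (2·12) = (-6 + 486) / 24 = 480 / 24 = 20
(The negative root is discarded since n must be a positive integer.)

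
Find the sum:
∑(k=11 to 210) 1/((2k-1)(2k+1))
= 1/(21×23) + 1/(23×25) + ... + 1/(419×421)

Partial fractions: 1/((2k-1)(2k+1)) = (1/2)[1/(2k-1) - 1/(2k+1)]
The series telescopes:
= (1/2)[1/21 - 1/421]
= 200/8841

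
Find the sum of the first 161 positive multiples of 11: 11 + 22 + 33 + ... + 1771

Factor out 11: = 11(1 + 2 + ... + 161) = 11 × n(n+1)/2
= 11 × 161×162/2
= 11 × 13041
= 143451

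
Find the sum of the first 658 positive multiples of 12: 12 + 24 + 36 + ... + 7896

Factor out 12: = 12(1 + 2 + ... + 658) = 12 × n(n+1)/2
= 12 × 658×659/2
= 12 × 216811
= 2601732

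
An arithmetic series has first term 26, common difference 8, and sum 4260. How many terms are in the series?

Using S = n/2 × [2a + (n-1)d]
4260 = n/2 × [2(26) + (n-1)(8)]
4260 = n/2 × [52 + 8n - 8]
8520 = n × [44 + 8n]
8n² + (44)n - 8520 = 0
Discriminant: Δ = (44)² - 4(8)(-8520) = 1936 + 272640 = 274576
√Δ = 524
n = [-(44) + √Δ] / (2·8) = (-44 + 524) / 16 = 480 / 16 = 30
(The negative root is discarded since n must be a positive integer.)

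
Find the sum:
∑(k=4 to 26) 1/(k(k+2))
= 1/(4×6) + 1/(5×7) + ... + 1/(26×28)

Partial fractions: 1/(k(k+2)) = (1/2)[1/k - 1/(k+2)]
Telescoping leaves the first two and last two terms:
= (1/2)[1/4 + 1/5 - 1/27 - 1/28]
= 713/3780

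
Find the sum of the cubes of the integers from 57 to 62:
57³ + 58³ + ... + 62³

Use ∑_{k=1}^{n} k³ = [n(n+1)/2]², then subtract the first 56 terms.
∑_{k=1}^{62} k³ = [62×63/2]² = 1953² = 3814209
∑_{k=1}^{56} k³ = [56×57/2]² = 1596² = 2547216
∑_{k=57}^{62} k³ = 3814209 - 2547216 = 1266993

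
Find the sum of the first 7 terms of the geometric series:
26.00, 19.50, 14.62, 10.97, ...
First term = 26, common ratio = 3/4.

Sₙ = a(1 - rⁿ) / (1 - r)
S_7 = 26(1 - (3/4)^7) / (1 - (3/4))
S_7 = 26(1 - (2187/16384)) / (1/4)
S_7 = 184561/2048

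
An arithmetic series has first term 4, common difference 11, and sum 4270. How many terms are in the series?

Using S = n/2 × [2a + (n-1)d]
4270 = n/2 × [2(4) + (n-1)(11)]
4270 = n/2 × [8 + 11n - 11]
8540 = n × [-3 + 11n]
11n² + (-3)n - 8540 = 0
Discriminant: Δ = (-3)² - 4(11)(-8540) = 9 + 375760 = 375769
√Δ = 613
n = [-(-3) + √Δ] / (2·11) = (3 + 613) / 22 = 616 / 22 = 28
(The negative root is discarded since n must be a positive integer.)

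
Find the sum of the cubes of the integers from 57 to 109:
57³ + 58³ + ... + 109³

Use ∑_{k=1}^{n} k³ = [n(n+1)/2]², then subtract the first 56 terms.
∑_{k=1}^{109} k³ = [109×110/2]² = 5995² = 35940025
∑_{k=1}^{56} k³ = [56×57/2]² = 1596² = 2547216
∑_{k=57}^{109} k³ = 35940025 - 2547216 = 33392809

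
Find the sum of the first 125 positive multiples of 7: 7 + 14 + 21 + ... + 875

Factor out 7: = 7(1 + 2 + ... + 125) = 7 × n(n+1)/2
= 7 × 125×126/2
= 7 × 7875
= 55125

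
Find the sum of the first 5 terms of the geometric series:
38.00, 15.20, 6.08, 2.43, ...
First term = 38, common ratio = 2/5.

Sₙ = a(1 - rⁿ) / (1 - r)
S_5 = 38(1 - (2/5)^5) / (1 - (2/5))
S_5 = 38(1 - (32/3125)) / (3/5)
S_5 = 39178/625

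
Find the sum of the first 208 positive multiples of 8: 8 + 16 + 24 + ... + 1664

Factor out 8: = 8(1 + 2 + ... + 208) = 8 × n(n+1)/2
= 8 × 208×209/2
= 8 × 21736
= 173888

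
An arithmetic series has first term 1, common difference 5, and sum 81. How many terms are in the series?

Using S = n/2 × [2a + (n-1)d]
81 = n/2 × [2(1) + (n-1)(5)]
81 = n/2 × [2 + 5n - 5]
162 = n × [-3 + 5n]
5n² + (-3)n - 162 = 0
Discriminant: Δ = (-3)² - 4(5)(-162) = 9 + 3240 = 3249
√Δ = 57
n = [-(-3) + √Δ] / (2·5) = (3 + 57) / 10 = 60 / 10 = 6
(The negative root is discarded since n must be a positive integer.)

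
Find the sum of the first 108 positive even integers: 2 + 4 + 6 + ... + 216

Sum of first n even numbers = n(n+1)
= 108×109
= 11772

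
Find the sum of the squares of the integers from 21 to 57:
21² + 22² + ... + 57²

Use ∑_{k=1}^{n} k² = n(n+1)(2n+1)/6, then subtract the first 20 terms.
∑_{k=1}^{57} k² = 57×58×115/6 = 63365
∑_{k=1}^{20} k² = 20×21×41/6 = 2870
∑_{k=21}^{57} k² = 63365 - 2870 = 60495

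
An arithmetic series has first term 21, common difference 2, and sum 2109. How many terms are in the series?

Using S = n/2 × [2a + (n-1)d]
2109 = n/2 × [2(21) + (n-1)(2)]
2109 = n/2 × [42 + 2n - 2]
4218 = n × [40 + 2n]
2n² + (40)n - 4218 = 0
Discriminant: Δ = (40)² - 4(2)(-4218) = 1600 + 33744 = 35344
√Δ = 188
n = [-(40) + √Δ] / (2·2) = (-40 + 188) / 4 = 148 / 4 = 37
(The negative root is discarded since n must be a positive integer.)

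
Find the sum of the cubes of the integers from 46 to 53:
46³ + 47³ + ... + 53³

Use ∑_{k=1}^{n} k³ = [n(n+1)/2]², then subtract the first 45 terms.
∑_{k=1}^{53} k³ = [53×54/2]² = 1431² = 2047761
∑_{k=1}^{45} k³ = [45×46/2]² = 1035² = 1071225
∑_{k=46}^{53} k³ = 2047761 - 1071225 = 976536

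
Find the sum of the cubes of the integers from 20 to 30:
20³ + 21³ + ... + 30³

Use ∑_{k=1}^{n} k³ = [n(n+1)/2]², then subtract the first 19 terms.
∑_{k=1}^{30} k³ = [30×31/2]² = 465² = 216225
∑_{k=1}^{19} k³ = [19×20/2]² = 190² = 36100
∑_{k=20}^{30} k³ = 216225 - 36100 = 180125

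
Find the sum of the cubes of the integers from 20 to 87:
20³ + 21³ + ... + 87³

Use ∑_{k=1}^{n} k³ = [n(n+1)/2]², then subtract the first 19 terms.
∑_{k=1}^{87} k³ = [87×88/2]² = 3828² = 14653584
∑_{k=1}^{19} k³ = [19×20/2]² = 190² = 36100
∑_{k=20}^{87} k³ = 14653584 - 36100 = 14617484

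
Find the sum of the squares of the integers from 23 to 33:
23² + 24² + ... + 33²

Use ∑_{k=1}^{n} k² = n(n+1)(2n+1)/6, then subtract the first 22 terms.
∑_{k=1}^{33} k² = 33×34×67/6 = 12529
∑_{k=1}^{22} k² = 22×23×45/6 = 3795
∑_{k=23}^{33} k² = 12529 - 3795 = 8734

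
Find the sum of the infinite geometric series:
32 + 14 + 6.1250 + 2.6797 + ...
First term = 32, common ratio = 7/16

For |r| < 1, S = a / (1 - r)
S = 32 / (1 - (7/16))
S = 32 / (9/16)
S = 512/9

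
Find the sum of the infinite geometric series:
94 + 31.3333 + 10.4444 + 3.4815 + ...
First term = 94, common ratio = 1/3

For |r| < 1, S = a / (1 - r)
S = 94 / (1 - (1/3))
S = 94 / (2/3)
S = 141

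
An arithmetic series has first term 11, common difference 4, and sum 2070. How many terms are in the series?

Using S = n/2 × [2a + (n-1)d]
2070 = n/2 × [2(11) + (n-1)(4)]
2070 = n/2 × [22 + 4n - 4]
4140 = n × [18 + 4n]
4n² + (18)n - 4140 = 0
Discriminant: Δ = (18)² - 4(4)(-4140) = 324 + 66240 = 66564
√Δ = 258
n = [-(18) + √Δ] / (2·4) = (-18 + 258) / 8 = 240 / 8 = 30
(The negative root is discarded since n must be a positive integer.)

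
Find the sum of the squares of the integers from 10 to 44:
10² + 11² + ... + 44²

Use ∑_{k=1}^{n} k² = n(n+1)(2n+1)/6, then subtract the first 9 terms.
∑_{k=1}^{44} k² = 44×45×89/6 = 29370
∑_{k=1}^{9} k² = 9×10×19/6 = 285
∑_{k=10}^{44} k² = 29370 - 285 = 29085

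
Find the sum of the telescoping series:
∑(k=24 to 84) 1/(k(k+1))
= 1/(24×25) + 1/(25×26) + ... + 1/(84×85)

Partial fractions: 1/(k(k+1)) = 1/k - 1/(k+1)
The series telescopes:
= (1/24 - 1/25) + (1/25 - 1/26) + ... + (1/84 - 1/85)
= 1/24 - 1/85
= 61/2040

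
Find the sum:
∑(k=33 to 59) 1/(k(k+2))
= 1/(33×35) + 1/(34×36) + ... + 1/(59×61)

Partial fractions: 1/(k(k+2)) = (1/2)[1/k - 1/(k+2)]
Telescoping leaves the first two and last two terms:
= (1/2)[1/33 + 1/34 - 1/60 - 1/61]
= 6081/456280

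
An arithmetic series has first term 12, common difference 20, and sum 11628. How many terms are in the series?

Using S = n/2 × [2a + (n-1)d]
11628 = n/2 × [2(12) + (n-1)(20)]
11628 = n/2 × [24 + 20n - 20]
23256 = n × [4 + 20n]
20n² + (4)n - 23256 = 0
Discriminant: Δ = (4)² - 4(20)(-23256) = 16 + 1860480 = 1860496
√Δ = 1364
n = [-(4) + √Δ] / (2·20) = (-4 + 1364) / 40 = 1360 / 40 = 34
(The negative root is discarded since n must be a positive integer.)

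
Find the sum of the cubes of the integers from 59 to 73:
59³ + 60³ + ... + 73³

Use ∑_{k=1}^{n} k³ = [n(n+1)/2]², then subtract the first 58 terms.
∑_{k=1}^{73} k³ = [73×74/2]² = 2701² = 7295401
∑_{k=1}^{58} k³ = [58×59/2]² = 1711² = 2927521
∑_{k=59}^{73} k³ = 7295401 - 2927521 = 4367880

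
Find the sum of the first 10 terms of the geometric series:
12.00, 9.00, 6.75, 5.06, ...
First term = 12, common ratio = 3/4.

Sₙ = a(1 - rⁿ) / (1 - r)
S_10 = 12(1 - (3/4)^10) / (1 - (3/4))
S_10 = 12(1 - (59049/1048576)) / (1/4)
S_10 = 2968581/65536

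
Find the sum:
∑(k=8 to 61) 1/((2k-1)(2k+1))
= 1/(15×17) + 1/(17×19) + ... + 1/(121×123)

Partial fractions: 1/((2k-1)(2k+1)) = (1/2)[1/(2k-1) - 1/(2k+1)]
The series telescopes:
= (1/2)[1/15 - 1/123]
= 6/205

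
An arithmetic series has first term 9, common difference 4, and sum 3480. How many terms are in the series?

Using S = n/2 × [2a + (n-1)d]
3480 = n/2 × [2(9) + (n-1)(4)]
3480 = n/2 × [18 + 4n - 4]
6960 = n × [14 + 4n]
4n² + (14)n - 6960 = 0
Discriminant: Δ = (14)² - 4(4)(-6960) = 196 + 111360 = 111556
√Δ = 334
n = [-(14) + √Δ] / (2·4) = (-14 + 334) / 8 = 320 / 8 = 40
(The negative root is discarded since n must be a positive integer.)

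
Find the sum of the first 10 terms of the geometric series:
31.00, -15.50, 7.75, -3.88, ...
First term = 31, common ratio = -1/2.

Sₙ = a(1 - rⁿ) / (1 - r)
S_10 = 31(1 - (-1/2)^10) / (1 - (-1/2))
S_10 = 31(1 - (1/1024)) / (3/2)
S_10 = 10571/512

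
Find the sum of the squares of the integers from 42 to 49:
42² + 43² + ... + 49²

Use ∑_{k=1}^{n} k² = n(n+1)(2n+1)/6, then subtract the first 41 terms.
∑_{k=1}^{49} k² = 49×50×99/6 = 40425
∑_{k=1}^{41} k² = 41×42×83/6 = 23821
∑_{k=42}^{49} k² = 40425 - 23821 = 16604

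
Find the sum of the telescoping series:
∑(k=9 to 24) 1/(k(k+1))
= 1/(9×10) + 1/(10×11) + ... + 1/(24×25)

Partial fractions: 1/(k(k+1)) = 1/k - 1/(k+1)
The series telescopes:
= (1/9 - 1/10) + (1/10 - 1/11) + ... + (1/24 - 1/25)
= 1/9 - 1/25
= 16/225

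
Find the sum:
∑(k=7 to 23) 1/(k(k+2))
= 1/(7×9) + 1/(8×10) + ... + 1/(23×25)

Partial fractions: 1/(k(k+2)) = (1/2)[1/k - 1/(k+2)]
Telescoping leaves the first two and last two terms:
= (1/2)[1/7 + 1/8 - 1/24 - 1/25]
= 391/4200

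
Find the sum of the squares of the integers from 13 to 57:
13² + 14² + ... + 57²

Use ∑_{k=1}^{n} k² = n(n+1)(2n+1)/6, then subtract the first 12 terms.
∑_{k=1}^{57} k² = 57×58×115/6 = 63365
∑_{k=1}^{12} k² = 12×13×25/6 = 650
∑_{k=13}^{57} k² = 63365 - 650 = 62715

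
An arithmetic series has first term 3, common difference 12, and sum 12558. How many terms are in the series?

Using S = n/2 × [2a + (n-1)d]
12558 = n/2 × [2(3) + (n-1)(12)]
12558 = n/2 × [6 + 12n - 12]
25116 = n × [-6 + 12n]
12n² + (-6)n - 25116 = 0
Discriminant: Δ = (-6)² - 4(12)(-25116) = 36 + 1205568 = 1205604
√Δ = 1098
n = [-(-6) + √Δ] / (2·12) = (6 + 1098) / 24 = 1104 / 24 = 46
(The negative root is discarded since n must be a positive integer.)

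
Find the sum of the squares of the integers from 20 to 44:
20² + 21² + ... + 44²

Use ∑_{k=1}^{n} k² = n(n+1)(2n+1)/6, then subtract the first 19 terms.
∑_{k=1}^{44} k² = 44×45×89/6 = 29370
∑_{k=1}^{19} k² = 19×20×39/6 = 2470
∑_{k=20}^{44} k² = 29370 - 2470 = 26900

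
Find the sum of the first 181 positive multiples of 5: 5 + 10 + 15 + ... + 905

Factor out 5: = 5(1 + 2 + ... + 181) = 5 × n(n+1)/2
= 5 × 181×182/2
= 5 × 16471
= 82355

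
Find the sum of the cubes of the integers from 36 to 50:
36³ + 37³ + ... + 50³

Use ∑_{k=1}^{n} k³ = [n(n+1)/2]², then subtract the first 35 terms.
∑_{k=1}^{50} k³ = [50×51/2]² = 1275² = 1625625
∑_{k=1}^{35} k³ = [35×36/2]² = 630² = 396900
∑_{k=36}^{50} k³ = 1625625 - 396900 = 1228725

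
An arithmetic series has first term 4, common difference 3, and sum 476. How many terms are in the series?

Using S = n/2 × [2a + (n-1)d]
476 = n/2 × [2(4) + (n-1)(3)]
476 = n/2 × [8 + 3n - 3]
952 = n × [5 + 3n]
3n² + (5)n - 952 = 0
Discriminant: Δ = (5)² - 4(3)(-952) = 25 + 11424 = 11449
√Δ = 107
n = [-(5) + √Δ] / (2·3) = (-5 + 107) / 6 = 102 / 6 = 17
(The negative root is discarded since n must be a positive integer.)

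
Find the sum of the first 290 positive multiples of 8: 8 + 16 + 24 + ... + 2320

Factor out 8: = 8(1 + 2 + ... + 290) = 8 × n(n+1)/2
= 8 × 290×291/2
= 8 × 42195
= 337560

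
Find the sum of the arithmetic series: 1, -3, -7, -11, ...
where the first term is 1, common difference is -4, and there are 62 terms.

Sₙ = n/2 × (first + last)
Last term = a + (n-1)d = 1 + (62-1)×(-4) = -243
S_62 = 62/2 × (1 + (-243))
S_62 = 62/2 × (-242) = -7502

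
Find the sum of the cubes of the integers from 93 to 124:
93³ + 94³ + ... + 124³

Use ∑_{k=1}^{n} k³ = [n(n+1)/2]², then subtract the first 92 terms.
∑_{k=1}^{124} k³ = [124×125/2]² = 7750² = 60062500
∑_{k=1}^{92} k³ = [92×93/2]² = 4278² = 18301284
∑_{k=93}^{124} k³ = 60062500 - 18301284 = 41761216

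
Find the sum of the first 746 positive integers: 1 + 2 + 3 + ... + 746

Formula: ∑k = n(n+1)/2
= 746×747/2
= 557262/2
= 278631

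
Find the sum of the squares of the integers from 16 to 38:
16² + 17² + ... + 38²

Use ∑_{k=1}^{n} k² = n(n+1)(2n+1)/6, then subtract the first 15 terms.
∑_{k=1}^{38} k² = 38×39×77/6 = 19019
∑_{k=1}^{15} k² = 15×16×31/6 = 1240
∑_{k=16}^{38} k² = 19019 - 1240 = 17779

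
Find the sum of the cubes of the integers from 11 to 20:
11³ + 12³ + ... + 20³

Use ∑_{k=1}^{n} k³ = [n(n+1)/2]², then subtract the first 10 terms.
∑_{k=1}^{20} k³ = [20×21/2]² = 210² = 44100
∑_{k=1}^{10} k³ = [10×11/2]² = 55² = 3025
∑_{k=11}^{20} k³ = 44100 - 3025 = 41075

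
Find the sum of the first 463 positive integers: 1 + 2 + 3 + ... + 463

Formula: ∑k = n(n+1)/2
= 463×464/2
= 214832/2
= 107416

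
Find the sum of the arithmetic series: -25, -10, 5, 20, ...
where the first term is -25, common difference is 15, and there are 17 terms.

Sₙ = n/2 × (first + last)
Last term = a + (n-1)d = -25 + (17-1)×15 = 215
S_17 = 17/2 × (-25 + 215)
S_17 = 17/2 × 190 = 1615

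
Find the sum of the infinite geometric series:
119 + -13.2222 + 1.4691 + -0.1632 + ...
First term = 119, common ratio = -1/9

For |r| < 1, S = a / (1 - r)
S = 119 / (1 - (-1/9))
S = 119 / (10/9)
S = 1071/10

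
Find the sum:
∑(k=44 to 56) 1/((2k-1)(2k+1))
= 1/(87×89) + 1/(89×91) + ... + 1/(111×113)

Partial fractions: 1/((2k-1)(2k+1)) = (1/2)[1/(2k-1) - 1/(2k+1)]
The series telescopes:
= (1/2)[1/87 - 1/113]
= 13/9831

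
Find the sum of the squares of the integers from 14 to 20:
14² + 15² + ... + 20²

Use ∑_{k=1}^{n} k² = n(n+1)(2n+1)/6, then subtract the first 13 terms.
∑_{k=1}^{20} k² = 20×21×41/6 = 2870
∑_{k=1}^{13} k² = 13×14×27/6 = 819
∑_{k=14}^{20} k² = 2870 - 819 = 2051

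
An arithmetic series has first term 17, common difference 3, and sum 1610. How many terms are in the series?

Using S = n/2 × [2a + (n-1)d]
1610 = n/2 × [2(17) + (n-1)(3)]
1610 = n/2 × [34 + 3n - 3]
3220 = n × [31 + 3n]
3n² + (31)n - 3220 = 0
Discriminant: Δ = (31)² - 4(3)(-3220) = 961 + 38640 = 39601
√Δ = 199
n = [-(31) + √Δ] / (2·3) = (-31 + 199) / 6 = 168 / 6 = 28
(The negative root is discarded since n must be a positive integer.)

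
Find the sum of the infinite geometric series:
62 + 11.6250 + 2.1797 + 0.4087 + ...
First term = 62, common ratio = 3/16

For |r| < 1, S = a / (1 - r)
S = 62 / (1 - (3/16))
S = 62 / (13/16)
S = 992/13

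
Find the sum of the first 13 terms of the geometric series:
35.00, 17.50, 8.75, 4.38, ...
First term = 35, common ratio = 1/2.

Sₙ = a(1 - rⁿ) / (1 - r)
S_13 = 35(1 - (1/2)^13) / (1 - (1/2))
S_13 = 35(1 - (1/8192)) / (1/2)
S_13 = 286685/4096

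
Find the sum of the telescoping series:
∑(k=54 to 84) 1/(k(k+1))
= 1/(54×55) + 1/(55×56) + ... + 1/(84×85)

Partial fractions: 1/(k(k+1)) = 1/k - 1/(k+1)
The series telescopes:
= (1/54 - 1/55) + (1/55 - 1/56) + ... + (1/84 - 1/85)
= 1/54 - 1/85
= 31/4590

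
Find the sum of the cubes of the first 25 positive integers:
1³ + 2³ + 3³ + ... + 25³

Formula: ∑k³ = [n(n+1)/2]²
= [25×26/2]²
= 325²
= 105625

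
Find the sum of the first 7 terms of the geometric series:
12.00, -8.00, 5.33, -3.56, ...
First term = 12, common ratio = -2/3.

Sₙ = a(1 - rⁿ) / (1 - r)
S_7 = 12(1 - (-2/3)^7) / (1 - (-2/3))
S_7 = 12(1 - (-128/2187)) / (5/3)
S_7 = 1852/243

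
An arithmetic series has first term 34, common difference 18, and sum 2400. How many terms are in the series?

Using S = n/2 × [2a + (n-1)d]
2400 = n/2 × [2(34) + (n-1)(18)]
2400 = n/2 × [68 + 18n - 18]
4800 = n × [50 + 18n]
18n² + (50)n - 4800 = 0
Discriminant: Δ = (50)² - 4(18)(-4800) = 2500 + 345600 = 348100
√Δ = 590
n = [-(50) + √Δ] / (2·18) = (-50 + 590) / 36 = 540 / 36 = 15
(The negative root is discarded since n must be a positive integer.)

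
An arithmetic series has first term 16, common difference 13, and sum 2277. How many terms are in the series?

Using S = n/2 × [2a + (n-1)d]
2277 = n/2 × [2(16) + (n-1)(13)]
2277 = n/2 × [32 + 13n - 13]
4554 = n × [19 + 13n]
13n² + (19)n - 4554 = 0
Discriminant: Δ = (19)² - 4(13)(-4554) = 361 + 236808 = 237169
√Δ = 487
n = [-(19) + √Δ] / (2·13) = (-19 + 487) / 26 = 468 / 26 = 18
(The negative root is discarded since n must be a positive integer.)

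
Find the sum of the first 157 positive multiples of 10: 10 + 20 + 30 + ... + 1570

Factor out 10: = 10(1 + 2 + ... + 157) = 10 × n(n+1)/2
= 10 × 157×158/2
= 10 × 12403
= 124030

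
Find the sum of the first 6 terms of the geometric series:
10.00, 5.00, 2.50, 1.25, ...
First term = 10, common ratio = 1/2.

Sₙ = a(1 - rⁿ) / (1 - r)
S_6 = 10(1 - (1/2)^6) / (1 - (1/2))
S_6 = 10(1 - (1/64)) / (1/2)
S_6 = 315/16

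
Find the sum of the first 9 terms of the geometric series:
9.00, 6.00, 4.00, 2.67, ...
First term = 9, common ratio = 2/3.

Sₙ = a(1 - rⁿ) / (1 - r)
S_9 = 9(1 - (2/3)^9) / (1 - (2/3))
S_9 = 9(1 - (512/19683)) / (1/3)
S_9 = 19171/729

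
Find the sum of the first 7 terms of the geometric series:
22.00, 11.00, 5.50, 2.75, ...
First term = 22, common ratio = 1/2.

Sₙ = a(1 - rⁿ) / (1 - r)
S_7 = 22(1 - (1/2)^7) / (1 - (1/2))
S_7 = 22(1 - (1/128)) / (1/2)
S_7 = 1397/32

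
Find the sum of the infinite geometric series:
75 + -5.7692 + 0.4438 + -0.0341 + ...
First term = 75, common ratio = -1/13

For |r| < 1, S = a / (1 - r)
S = 75 / (1 - (-1/13))
S = 75 / (14/13)
S = 975/14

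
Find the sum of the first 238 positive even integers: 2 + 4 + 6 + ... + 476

Sum of first n even numbers = n(n+1)
= 238×239
= 56882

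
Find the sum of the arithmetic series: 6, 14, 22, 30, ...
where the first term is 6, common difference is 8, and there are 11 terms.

Sₙ = n/2 × (first + last)
Last term = a + (n-1)d = 6 + (11-1)×8 = 86
S_11 = 11/2 × (6 + 86)
S_11 = 11/2 × 92 = 506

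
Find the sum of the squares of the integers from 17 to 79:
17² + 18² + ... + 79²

Use ∑_{k=1}^{n} k² = n(n+1)(2n+1)/6, then subtract the first 16 terms.
∑_{k=1}^{79} k² = 79×80×159/6 = 167480
∑_{k=1}^{16} k² = 16×17×33/6 = 1496
∑_{k=17}^{79} k² = 167480 - 1496 = 165984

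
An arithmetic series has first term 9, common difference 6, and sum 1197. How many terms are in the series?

Using S = n/2 × [2a + (n-1)d]
1197 = n/2 × [2(9) + (n-1)(6)]
1197 = n/2 × [18 + 6n - 6]
2394 = n × [12 + 6n]
6n² + (12)n - 2394 = 0
Discriminant: Δ = (12)² - 4(6)(-2394) = 144 + 57456 = 57600
√Δ = 240
n = [-(12) + √Δ] / (2·6) = (-12 + 240) / 12 = 228 / 12 = 19
(The negative root is discarded since n must be a positive integer.)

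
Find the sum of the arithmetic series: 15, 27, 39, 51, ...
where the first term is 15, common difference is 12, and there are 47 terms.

Sₙ = n/2 × (first + last)
Last term = a + (n-1)d = 15 + (47-1)×12 = 567
S_47 = 47/2 × (15 + 567)
S_47 = 47/2 × 582 = 13677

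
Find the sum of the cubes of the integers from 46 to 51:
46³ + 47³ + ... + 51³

Use ∑_{k=1}^{n} k³ = [n(n+1)/2]², then subtract the first 45 terms.
∑_{k=1}^{51} k³ = [51×52/2]² = 1326² = 1758276
∑_{k=1}^{45} k³ = [45×46/2]² = 1035² = 1071225
∑_{k=46}^{51} k³ = 1758276 - 1071225 = 687051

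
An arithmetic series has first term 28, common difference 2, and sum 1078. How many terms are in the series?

Using S = n/2 × [2a + (n-1)d]
1078 = n/2 × [2(28) + (n-1)(2)]
1078 = n/2 × [56 + 2n - 2]
2156 = n × [54 + 2n]
2n² + (54)n - 2156 = 0
Discriminant: Δ = (54)² - 4(2)(-2156) = 2916 + 17248 = 20164
√Δ = 142
n = [-(54) + √Δ] / (2·2) = (-54 + 142) / 4 = 88 / 4 = 22
(The negative root is discarded since n must be a positive integer.)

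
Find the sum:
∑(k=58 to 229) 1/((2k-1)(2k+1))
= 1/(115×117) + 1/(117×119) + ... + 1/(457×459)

Partial fractions: 1/((2k-1)(2k+1)) = (1/2)[1/(2k-1) - 1/(2k+1)]
The series telescopes:
= (1/2)[1/115 - 1/459]
= 172/52785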